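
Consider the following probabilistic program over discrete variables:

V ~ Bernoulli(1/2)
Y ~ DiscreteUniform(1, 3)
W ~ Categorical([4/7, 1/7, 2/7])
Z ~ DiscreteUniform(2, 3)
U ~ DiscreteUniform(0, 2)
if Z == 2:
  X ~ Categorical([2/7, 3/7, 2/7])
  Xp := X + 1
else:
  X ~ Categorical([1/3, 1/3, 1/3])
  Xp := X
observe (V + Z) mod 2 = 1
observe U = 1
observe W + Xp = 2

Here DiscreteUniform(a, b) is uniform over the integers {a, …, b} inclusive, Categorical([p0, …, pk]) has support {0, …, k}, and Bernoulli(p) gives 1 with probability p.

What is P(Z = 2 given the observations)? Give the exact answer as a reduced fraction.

Enumerate traces; 15 have nonzero weight after conditioning:
  (V=0, Y=1, W=0, Z=3, U=1, X=2) weight 1/189
  (V=0, Y=1, W=1, Z=3, U=1, X=1) weight 1/756
  (V=0, Y=1, W=2, Z=3, U=1, X=0) weight 1/378
  (V=0, Y=2, W=0, Z=3, U=1, X=2) weight 1/189
  (V=0, Y=2, W=1, Z=3, U=1, X=1) weight 1/756
  (V=0, Y=2, W=2, Z=3, U=1, X=0) weight 1/378
  (V=0, Y=3, W=0, Z=3, U=1, X=2) weight 1/189
  (V=0, Y=3, W=1, Z=3, U=1, X=1) weight 1/756
  (V=1, Y=1, W=0, Z=2, U=1, X=1) weight 1/147
  … 6 more
Group by Z:
  weight(Z=2) = 1/42
  weight(Z=3) = 1/36
Total weight = 1/42 + 1/36 = 13/252
P(Z=2 | obs) = 1/42 / 13/252 = 6/13
P(Z=3 | obs) = 1/36 / 13/252 = 7/13

P(Z = 2 | obs) = 6/13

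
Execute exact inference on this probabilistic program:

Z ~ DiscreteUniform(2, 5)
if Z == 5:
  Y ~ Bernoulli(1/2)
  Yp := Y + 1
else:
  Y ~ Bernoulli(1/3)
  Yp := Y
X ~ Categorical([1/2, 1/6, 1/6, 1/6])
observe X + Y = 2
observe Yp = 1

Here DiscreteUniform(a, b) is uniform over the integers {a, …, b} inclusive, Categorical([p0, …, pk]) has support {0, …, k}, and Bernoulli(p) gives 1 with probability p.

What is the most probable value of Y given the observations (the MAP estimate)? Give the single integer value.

argmax_v P(Y = v | obs) = 1

Enumerate traces; 4 have nonzero weight after conditioning:
  (Z=2, Y=1, X=1) weight 1/72
  (Z=3, Y=1, X=1) weight 1/72
  (Z=4, Y=1, X=1) weight 1/72
  (Z=5, Y=0, X=2) weight 1/48
Group by Y:
  weight(Y=0) = 1/48
  weight(Y=1) = 1/24
Total weight = 1/48 + 1/24 = 1/16
P(Y=0 | obs) = 1/48 / 1/16 = 1/3
P(Y=1 | obs) = 1/24 / 1/16 = 2/3
argmax = 1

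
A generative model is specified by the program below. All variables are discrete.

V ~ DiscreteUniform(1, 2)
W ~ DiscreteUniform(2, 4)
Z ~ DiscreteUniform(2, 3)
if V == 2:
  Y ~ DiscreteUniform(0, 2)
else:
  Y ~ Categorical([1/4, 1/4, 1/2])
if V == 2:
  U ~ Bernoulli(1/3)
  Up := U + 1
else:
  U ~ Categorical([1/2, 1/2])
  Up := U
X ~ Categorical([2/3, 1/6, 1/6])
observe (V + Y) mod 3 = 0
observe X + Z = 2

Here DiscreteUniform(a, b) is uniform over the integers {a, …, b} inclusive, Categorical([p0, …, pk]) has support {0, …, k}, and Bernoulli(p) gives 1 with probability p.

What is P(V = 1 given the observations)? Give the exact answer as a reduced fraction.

Enumerate traces; 12 have nonzero weight after conditioning:
  (V=1, W=2, Z=2, Y=2, U=0, X=0) weight 1/72
  (V=1, W=2, Z=2, Y=2, U=1, X=0) weight 1/72
  (V=1, W=3, Z=2, Y=2, U=0, X=0) weight 1/72
  (V=1, W=3, Z=2, Y=2, U=1, X=0) weight 1/72
  (V=1, W=4, Z=2, Y=2, U=0, X=0) weight 1/72
  (V=1, W=4, Z=2, Y=2, U=1, X=0) weight 1/72
  (V=2, W=2, Z=2, Y=1, U=0, X=0) weight 1/81
  (V=2, W=2, Z=2, Y=1, U=1, X=0) weight 1/162
  … 4 more
Group by V:
  weight(V=1) = 1/12
  weight(V=2) = 1/18
Total weight = 1/12 + 1/18 = 5/36
P(V=1 | obs) = 1/12 / 5/36 = 3/5
P(V=2 | obs) = 1/18 / 5/36 = 2/5

P(V = 1 | obs) = 3/5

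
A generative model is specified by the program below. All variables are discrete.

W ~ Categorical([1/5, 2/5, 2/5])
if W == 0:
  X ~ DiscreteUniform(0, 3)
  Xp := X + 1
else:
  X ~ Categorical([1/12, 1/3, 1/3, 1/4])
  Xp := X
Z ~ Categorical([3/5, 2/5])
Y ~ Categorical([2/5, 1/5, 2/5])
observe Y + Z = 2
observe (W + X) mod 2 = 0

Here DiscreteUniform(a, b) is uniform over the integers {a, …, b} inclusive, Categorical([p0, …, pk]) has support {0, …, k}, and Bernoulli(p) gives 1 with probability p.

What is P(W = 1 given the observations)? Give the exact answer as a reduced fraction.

P(W = 1 | obs) = 7/15

Enumerate traces; 12 have nonzero weight after conditioning:
  (W=0, X=0, Z=0, Y=2) weight 3/250
  (W=0, X=0, Z=1, Y=1) weight 1/250
  (W=0, X=2, Z=0, Y=2) weight 3/250
  (W=0, X=2, Z=1, Y=1) weight 1/250
  (W=1, X=1, Z=0, Y=2) weight 4/125
  (W=1, X=1, Z=1, Y=1) weight 4/375
  (W=1, X=3, Z=0, Y=2) weight 3/125
  (W=1, X=3, Z=1, Y=1) weight 1/125
  (W=2, X=0, Z=0, Y=2) weight 1/125
  … 3 more
Group by W:
  weight(W=0) = 4/125
  weight(W=1) = 28/375
  weight(W=2) = 4/75
Total weight = 4/125 + 28/375 + 4/75 = 4/25
P(W=0 | obs) = 4/125 / 4/25 = 1/5
P(W=1 | obs) = 28/375 / 4/25 = 7/15
P(W=2 | obs) = 4/75 / 4/25 = 1/3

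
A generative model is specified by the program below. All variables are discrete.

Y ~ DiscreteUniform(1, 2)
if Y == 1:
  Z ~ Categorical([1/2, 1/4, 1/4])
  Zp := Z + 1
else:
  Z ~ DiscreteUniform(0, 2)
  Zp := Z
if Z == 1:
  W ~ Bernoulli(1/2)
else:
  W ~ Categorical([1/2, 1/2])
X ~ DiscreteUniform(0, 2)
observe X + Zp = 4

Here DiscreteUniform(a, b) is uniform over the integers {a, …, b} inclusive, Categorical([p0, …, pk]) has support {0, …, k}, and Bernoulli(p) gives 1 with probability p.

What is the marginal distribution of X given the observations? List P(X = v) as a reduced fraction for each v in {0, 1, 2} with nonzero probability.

P(X=1) = 3/10, P(X=2) = 7/10

Enumerate traces; 6 have nonzero weight after conditioning:
  (Y=1, Z=1, W=0, X=2) weight 1/48
  (Y=1, Z=1, W=1, X=2) weight 1/48
  (Y=1, Z=2, W=0, X=1) weight 1/48
  (Y=1, Z=2, W=1, X=1) weight 1/48
  (Y=2, Z=2, W=0, X=2) weight 1/36
  (Y=2, Z=2, W=1, X=2) weight 1/36
Group by X:
  weight(X=1) = 1/24
  weight(X=2) = 7/72
Total weight = 1/24 + 7/72 = 5/36
P(X=1 | obs) = 1/24 / 5/36 = 3/10
P(X=2 | obs) = 7/72 / 5/36 = 7/10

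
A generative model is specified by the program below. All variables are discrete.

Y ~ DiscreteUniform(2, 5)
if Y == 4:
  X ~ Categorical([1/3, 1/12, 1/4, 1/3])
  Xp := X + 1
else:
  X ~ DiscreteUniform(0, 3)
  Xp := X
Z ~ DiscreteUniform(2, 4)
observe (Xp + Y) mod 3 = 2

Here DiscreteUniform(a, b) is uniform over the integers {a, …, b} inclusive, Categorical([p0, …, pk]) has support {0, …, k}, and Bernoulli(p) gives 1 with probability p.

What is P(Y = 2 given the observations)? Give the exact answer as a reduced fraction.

P(Y = 2 | obs) = 6/23

Enumerate traces; 21 have nonzero weight after conditioning:
  (Y=2, X=0, Z=2) weight 1/48
  (Y=2, X=0, Z=3) weight 1/48
  (Y=2, X=0, Z=4) weight 1/48
  (Y=2, X=3, Z=2) weight 1/48
  (Y=2, X=3, Z=3) weight 1/48
  (Y=2, X=3, Z=4) weight 1/48
  (Y=3, X=2, Z=2) weight 1/48
  (Y=3, X=2, Z=3) weight 1/48
  (Y=4, X=0, Z=2) weight 1/36
  (Y=5, X=0, Z=2) weight 1/48
  … 11 more
Group by Y:
  weight(Y=2) = 1/8
  weight(Y=3) = 1/16
  weight(Y=4) = 1/6
  weight(Y=5) = 1/8
Total weight = 1/8 + 1/16 + 1/6 + 1/8 = 23/48
P(Y=2 | obs) = 1/8 / 23/48 = 6/23
P(Y=3 | obs) = 1/16 / 23/48 = 3/23
P(Y=4 | obs) = 1/6 / 23/48 = 8/23
P(Y=5 | obs) = 1/8 / 23/48 = 6/23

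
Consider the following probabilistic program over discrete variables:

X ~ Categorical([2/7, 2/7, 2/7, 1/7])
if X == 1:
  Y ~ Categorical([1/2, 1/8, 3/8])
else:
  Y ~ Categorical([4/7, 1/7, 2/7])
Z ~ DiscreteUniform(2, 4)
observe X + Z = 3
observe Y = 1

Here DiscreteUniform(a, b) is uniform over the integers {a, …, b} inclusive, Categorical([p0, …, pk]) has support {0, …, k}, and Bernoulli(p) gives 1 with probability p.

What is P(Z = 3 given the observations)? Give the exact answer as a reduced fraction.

P(Z = 3 | obs) = 8/15

Enumerate traces; 2 have nonzero weight after conditioning:
  (X=0, Y=1, Z=3) weight 2/147
  (X=1, Y=1, Z=2) weight 1/84
Group by Z:
  weight(Z=2) = 1/84
  weight(Z=3) = 2/147
Total weight = 1/84 + 2/147 = 5/196
P(Z=2 | obs) = 1/84 / 5/196 = 7/15
P(Z=3 | obs) = 2/147 / 5/196 = 8/15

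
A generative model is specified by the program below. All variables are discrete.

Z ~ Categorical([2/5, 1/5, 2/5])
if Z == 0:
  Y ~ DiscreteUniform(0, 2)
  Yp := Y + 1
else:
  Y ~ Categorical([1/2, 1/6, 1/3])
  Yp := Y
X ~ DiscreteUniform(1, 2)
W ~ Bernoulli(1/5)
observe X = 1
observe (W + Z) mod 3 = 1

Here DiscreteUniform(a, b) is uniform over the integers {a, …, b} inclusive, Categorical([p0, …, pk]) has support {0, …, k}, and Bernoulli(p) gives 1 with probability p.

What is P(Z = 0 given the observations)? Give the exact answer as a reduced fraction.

Enumerate traces; 6 have nonzero weight after conditioning:
  (Z=0, Y=0, X=1, W=1) weight 1/75
  (Z=0, Y=1, X=1, W=1) weight 1/75
  (Z=0, Y=2, X=1, W=1) weight 1/75
  (Z=1, Y=0, X=1, W=0) weight 1/25
  (Z=1, Y=1, X=1, W=0) weight 1/75
  (Z=1, Y=2, X=1, W=0) weight 2/75
Group by Z:
  weight(Z=0) = 1/25
  weight(Z=1) = 2/25
Total weight = 1/25 + 2/25 = 3/25
P(Z=0 | obs) = 1/25 / 3/25 = 1/3
P(Z=1 | obs) = 2/25 / 3/25 = 2/3

P(Z = 0 | obs) = 1/3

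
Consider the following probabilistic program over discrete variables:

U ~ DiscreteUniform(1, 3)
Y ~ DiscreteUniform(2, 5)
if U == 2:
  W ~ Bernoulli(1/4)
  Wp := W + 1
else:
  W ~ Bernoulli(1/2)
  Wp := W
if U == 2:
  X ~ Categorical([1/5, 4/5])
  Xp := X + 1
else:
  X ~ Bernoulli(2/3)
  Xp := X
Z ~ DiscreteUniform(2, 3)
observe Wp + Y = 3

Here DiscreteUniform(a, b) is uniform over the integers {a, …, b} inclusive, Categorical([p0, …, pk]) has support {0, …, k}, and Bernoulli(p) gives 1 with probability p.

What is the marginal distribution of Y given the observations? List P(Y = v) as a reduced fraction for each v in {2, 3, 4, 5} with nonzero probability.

P(Y=2) = 7/11, P(Y=3) = 4/11

Enumerate traces; 20 have nonzero weight after conditioning:
  (U=1, Y=2, W=1, X=0, Z=2) weight 1/144
  (U=1, Y=2, W=1, X=0, Z=3) weight 1/144
  (U=1, Y=2, W=1, X=1, Z=2) weight 1/72
  (U=1, Y=2, W=1, X=1, Z=3) weight 1/72
  (U=1, Y=3, W=0, X=0, Z=2) weight 1/144
  (U=1, Y=3, W=0, X=0, Z=3) weight 1/144
  (U=1, Y=3, W=0, X=1, Z=2) weight 1/72
  (U=1, Y=3, W=0, X=1, Z=3) weight 1/72
  … 12 more
Group by Y:
  weight(Y=2) = 7/48
  weight(Y=3) = 1/12
Total weight = 7/48 + 1/12 = 11/48
P(Y=2 | obs) = 7/48 / 11/48 = 7/11
P(Y=3 | obs) = 1/12 / 11/48 = 4/11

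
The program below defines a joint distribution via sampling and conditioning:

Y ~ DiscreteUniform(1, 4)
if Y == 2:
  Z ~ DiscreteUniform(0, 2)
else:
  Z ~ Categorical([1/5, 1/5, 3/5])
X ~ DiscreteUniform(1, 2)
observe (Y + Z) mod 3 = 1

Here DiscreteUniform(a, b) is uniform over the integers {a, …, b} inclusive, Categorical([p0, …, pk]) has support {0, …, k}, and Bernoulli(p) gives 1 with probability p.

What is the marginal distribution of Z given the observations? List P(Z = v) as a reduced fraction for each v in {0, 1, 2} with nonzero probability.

P(Z=0) = 3/7, P(Z=1) = 3/14, P(Z=2) = 5/14

Enumerate traces; 8 have nonzero weight after conditioning:
  (Y=1, Z=0, X=1) weight 1/40
  (Y=1, Z=0, X=2) weight 1/40
  (Y=2, Z=2, X=1) weight 1/24
  (Y=2, Z=2, X=2) weight 1/24
  (Y=3, Z=1, X=1) weight 1/40
  (Y=3, Z=1, X=2) weight 1/40
  (Y=4, Z=0, X=1) weight 1/40
  (Y=4, Z=0, X=2) weight 1/40
Group by Z:
  weight(Z=0) = 1/10
  weight(Z=1) = 1/20
  weight(Z=2) = 1/12
Total weight = 1/10 + 1/20 + 1/12 = 7/30
P(Z=0 | obs) = 1/10 / 7/30 = 3/7
P(Z=1 | obs) = 1/20 / 7/30 = 3/14
P(Z=2 | obs) = 1/12 / 7/30 = 5/14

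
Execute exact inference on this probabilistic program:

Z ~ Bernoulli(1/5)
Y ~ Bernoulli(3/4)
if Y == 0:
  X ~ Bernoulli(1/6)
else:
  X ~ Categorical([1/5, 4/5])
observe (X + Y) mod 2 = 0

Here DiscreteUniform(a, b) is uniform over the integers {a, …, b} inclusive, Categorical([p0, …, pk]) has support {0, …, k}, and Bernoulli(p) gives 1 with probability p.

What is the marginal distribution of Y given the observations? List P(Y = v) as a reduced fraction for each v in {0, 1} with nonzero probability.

P(Y=0) = 25/97, P(Y=1) = 72/97

Enumerate traces; 4 have nonzero weight after conditioning:
  (Z=0, Y=0, X=0) weight 1/6
  (Z=0, Y=1, X=1) weight 12/25
  (Z=1, Y=0, X=0) weight 1/24
  (Z=1, Y=1, X=1) weight 3/25
Group by Y:
  weight(Y=0) = 5/24
  weight(Y=1) = 3/5
Total weight = 5/24 + 3/5 = 97/120
P(Y=0 | obs) = 5/24 / 97/120 = 25/97
P(Y=1 | obs) = 3/5 / 97/120 = 72/97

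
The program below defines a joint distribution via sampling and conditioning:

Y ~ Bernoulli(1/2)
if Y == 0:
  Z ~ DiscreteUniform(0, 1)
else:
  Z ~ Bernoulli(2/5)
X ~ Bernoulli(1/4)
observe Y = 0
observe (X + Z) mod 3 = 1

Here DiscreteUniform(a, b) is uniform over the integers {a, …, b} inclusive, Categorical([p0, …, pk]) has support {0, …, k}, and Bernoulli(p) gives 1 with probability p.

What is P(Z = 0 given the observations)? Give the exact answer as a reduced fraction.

Enumerate traces; 2 have nonzero weight after conditioning:
  (Y=0, Z=0, X=1) weight 1/16
  (Y=0, Z=1, X=0) weight 3/16
Group by Z:
  weight(Z=0) = 1/16
  weight(Z=1) = 3/16
Total weight = 1/16 + 3/16 = 1/4
P(Z=0 | obs) = 1/16 / 1/4 = 1/4
P(Z=1 | obs) = 3/16 / 1/4 = 3/4

P(Z = 0 | obs) = 1/4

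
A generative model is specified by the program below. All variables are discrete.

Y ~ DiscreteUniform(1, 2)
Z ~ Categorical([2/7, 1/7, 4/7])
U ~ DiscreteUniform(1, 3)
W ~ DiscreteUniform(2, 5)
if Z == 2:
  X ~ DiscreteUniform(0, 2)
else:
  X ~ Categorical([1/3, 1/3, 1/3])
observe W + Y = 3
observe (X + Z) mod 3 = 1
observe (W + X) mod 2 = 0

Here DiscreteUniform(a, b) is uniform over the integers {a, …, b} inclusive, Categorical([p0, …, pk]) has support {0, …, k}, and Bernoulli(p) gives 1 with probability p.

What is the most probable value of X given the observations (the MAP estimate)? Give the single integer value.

argmax_v P(X = v | obs) = 2

Enumerate traces; 6 have nonzero weight after conditioning:
  (Y=1, Z=1, U=1, W=2, X=0) weight 1/504
  (Y=1, Z=1, U=2, W=2, X=0) weight 1/504
  (Y=1, Z=1, U=3, W=2, X=0) weight 1/504
  (Y=1, Z=2, U=1, W=2, X=2) weight 1/126
  (Y=1, Z=2, U=2, W=2, X=2) weight 1/126
  (Y=1, Z=2, U=3, W=2, X=2) weight 1/126
Group by X:
  weight(X=0) = 1/168
  weight(X=2) = 1/42
Total weight = 1/168 + 1/42 = 5/168
P(X=0 | obs) = 1/168 / 5/168 = 1/5
P(X=2 | obs) = 1/42 / 5/168 = 4/5
argmax = 2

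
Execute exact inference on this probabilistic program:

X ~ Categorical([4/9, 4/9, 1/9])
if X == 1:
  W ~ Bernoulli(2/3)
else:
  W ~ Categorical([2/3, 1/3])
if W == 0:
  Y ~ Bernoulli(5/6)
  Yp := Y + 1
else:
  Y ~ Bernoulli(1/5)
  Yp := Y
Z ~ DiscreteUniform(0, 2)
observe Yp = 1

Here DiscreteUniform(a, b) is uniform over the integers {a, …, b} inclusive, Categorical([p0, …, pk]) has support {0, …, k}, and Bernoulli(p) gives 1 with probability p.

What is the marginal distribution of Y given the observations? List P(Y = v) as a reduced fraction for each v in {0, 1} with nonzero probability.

Enumerate traces; 18 have nonzero weight after conditioning:
  (X=0, W=0, Y=0, Z=0) weight 4/243
  (X=0, W=0, Y=0, Z=1) weight 4/243
  (X=0, W=0, Y=0, Z=2) weight 4/243
  (X=0, W=1, Y=1, Z=0) weight 4/405
  (X=0, W=1, Y=1, Z=1) weight 4/405
  (X=0, W=1, Y=1, Z=2) weight 4/405
  (X=1, W=0, Y=0, Z=0) weight 2/243
  (X=1, W=0, Y=0, Z=1) weight 2/243
  … 10 more
Group by Y:
  weight(Y=0) = 7/81
  weight(Y=1) = 13/135
Total weight = 7/81 + 13/135 = 74/405
P(Y=0 | obs) = 7/81 / 74/405 = 35/74
P(Y=1 | obs) = 13/135 / 74/405 = 39/74

P(Y=0) = 35/74, P(Y=1) = 39/74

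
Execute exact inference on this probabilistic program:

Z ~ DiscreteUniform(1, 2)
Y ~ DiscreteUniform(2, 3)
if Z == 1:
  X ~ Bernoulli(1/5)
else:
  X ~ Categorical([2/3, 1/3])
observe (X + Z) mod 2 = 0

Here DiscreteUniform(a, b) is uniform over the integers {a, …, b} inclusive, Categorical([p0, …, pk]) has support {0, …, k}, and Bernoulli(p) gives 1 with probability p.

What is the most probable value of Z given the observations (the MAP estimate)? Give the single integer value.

Enumerate traces; 4 have nonzero weight after conditioning:
  (Z=1, Y=2, X=1) weight 1/20
  (Z=1, Y=3, X=1) weight 1/20
  (Z=2, Y=2, X=0) weight 1/6
  (Z=2, Y=3, X=0) weight 1/6
Group by Z:
  weight(Z=1) = 1/10
  weight(Z=2) = 1/3
Total weight = 1/10 + 1/3 = 13/30
P(Z=1 | obs) = 1/10 / 13/30 = 3/13
P(Z=2 | obs) = 1/3 / 13/30 = 10/13
argmax = 2

argmax_v P(Z = v | obs) = 2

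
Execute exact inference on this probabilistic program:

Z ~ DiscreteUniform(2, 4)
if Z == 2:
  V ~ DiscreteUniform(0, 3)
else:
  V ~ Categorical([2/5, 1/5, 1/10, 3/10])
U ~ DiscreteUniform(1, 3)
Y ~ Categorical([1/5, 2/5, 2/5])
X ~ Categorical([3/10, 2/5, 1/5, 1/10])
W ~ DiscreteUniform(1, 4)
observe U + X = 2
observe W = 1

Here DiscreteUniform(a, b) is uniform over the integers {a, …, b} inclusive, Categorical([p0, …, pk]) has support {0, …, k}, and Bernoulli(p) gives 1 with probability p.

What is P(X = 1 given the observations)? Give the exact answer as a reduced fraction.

P(X = 1 | obs) = 4/7

Enumerate traces; 72 have nonzero weight after conditioning:
  (Z=2, V=0, U=1, Y=0, X=1, W=1) weight 1/1800
  (Z=2, V=0, U=1, Y=1, X=1, W=1) weight 1/900
  (Z=2, V=0, U=1, Y=2, X=1, W=1) weight 1/900
  (Z=2, V=0, U=2, Y=0, X=0, W=1) weight 1/2400
  (Z=2, V=0, U=2, Y=1, X=0, W=1) weight 1/1200
  (Z=2, V=0, U=2, Y=2, X=0, W=1) weight 1/1200
  (Z=2, V=1, U=1, Y=0, X=1, W=1) weight 1/1800
  (Z=2, V=1, U=1, Y=1, X=1, W=1) weight 1/900
  … 64 more
Group by X:
  weight(X=0) = 1/40
  weight(X=1) = 1/30
Total weight = 1/40 + 1/30 = 7/120
P(X=0 | obs) = 1/40 / 7/120 = 3/7
P(X=1 | obs) = 1/30 / 7/120 = 4/7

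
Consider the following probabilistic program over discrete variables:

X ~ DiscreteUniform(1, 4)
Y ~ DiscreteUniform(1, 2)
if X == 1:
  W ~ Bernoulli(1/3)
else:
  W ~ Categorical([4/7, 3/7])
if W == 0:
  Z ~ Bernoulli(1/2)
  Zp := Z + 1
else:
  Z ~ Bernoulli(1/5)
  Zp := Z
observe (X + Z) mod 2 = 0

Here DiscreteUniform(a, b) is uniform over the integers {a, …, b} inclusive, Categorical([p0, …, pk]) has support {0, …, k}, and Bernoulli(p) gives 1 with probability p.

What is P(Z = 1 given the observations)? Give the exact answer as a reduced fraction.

Enumerate traces; 16 have nonzero weight after conditioning:
  (X=1, Y=1, W=0, Z=1) weight 1/24
  (X=1, Y=1, W=1, Z=1) weight 1/120
  (X=1, Y=2, W=0, Z=1) weight 1/24
  (X=1, Y=2, W=1, Z=1) weight 1/120
  (X=2, Y=1, W=0, Z=0) weight 1/28
  (X=2, Y=1, W=1, Z=0) weight 3/70
  (X=2, Y=2, W=0, Z=0) weight 1/28
  (X=2, Y=2, W=1, Z=0) weight 3/70
  … 8 more
Group by Z:
  weight(Z=0) = 11/35
  weight(Z=1) = 27/140
Total weight = 11/35 + 27/140 = 71/140
P(Z=0 | obs) = 11/35 / 71/140 = 44/71
P(Z=1 | obs) = 27/140 / 71/140 = 27/71

P(Z = 1 | obs) = 27/71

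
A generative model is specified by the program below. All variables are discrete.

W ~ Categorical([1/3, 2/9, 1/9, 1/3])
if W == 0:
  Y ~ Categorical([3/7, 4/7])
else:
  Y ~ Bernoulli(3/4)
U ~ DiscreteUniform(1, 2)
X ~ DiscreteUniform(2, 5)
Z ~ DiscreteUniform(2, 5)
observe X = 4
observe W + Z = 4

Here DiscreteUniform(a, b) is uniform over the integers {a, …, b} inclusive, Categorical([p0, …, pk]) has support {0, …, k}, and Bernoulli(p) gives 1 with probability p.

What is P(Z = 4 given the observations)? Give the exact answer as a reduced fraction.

Enumerate traces; 12 have nonzero weight after conditioning:
  (W=0, Y=0, U=1, X=4, Z=4) weight 1/224
  (W=0, Y=0, U=2, X=4, Z=4) weight 1/224
  (W=0, Y=1, U=1, X=4, Z=4) weight 1/168
  (W=0, Y=1, U=2, X=4, Z=4) weight 1/168
  (W=1, Y=0, U=1, X=4, Z=3) weight 1/576
  (W=1, Y=0, U=2, X=4, Z=3) weight 1/576
  (W=1, Y=1, U=1, X=4, Z=3) weight 1/192
  (W=1, Y=1, U=2, X=4, Z=3) weight 1/192
  (W=2, Y=0, U=1, X=4, Z=2) weight 1/1152
  … 3 more
Group by Z:
  weight(Z=2) = 1/144
  weight(Z=3) = 1/72
  weight(Z=4) = 1/48
Total weight = 1/144 + 1/72 + 1/48 = 1/24
P(Z=2 | obs) = 1/144 / 1/24 = 1/6
P(Z=3 | obs) = 1/72 / 1/24 = 1/3
P(Z=4 | obs) = 1/48 / 1/24 = 1/2

P(Z = 4 | obs) = 1/2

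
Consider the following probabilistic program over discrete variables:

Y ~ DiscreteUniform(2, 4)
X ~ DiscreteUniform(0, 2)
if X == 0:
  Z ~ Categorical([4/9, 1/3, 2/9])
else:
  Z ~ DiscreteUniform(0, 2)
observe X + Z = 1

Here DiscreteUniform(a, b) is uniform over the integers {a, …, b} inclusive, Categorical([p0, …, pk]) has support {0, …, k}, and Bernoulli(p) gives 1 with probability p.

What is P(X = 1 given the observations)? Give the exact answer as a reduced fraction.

Enumerate traces; 6 have nonzero weight after conditioning:
  (Y=2, X=0, Z=1) weight 1/27
  (Y=2, X=1, Z=0) weight 1/27
  (Y=3, X=0, Z=1) weight 1/27
  (Y=3, X=1, Z=0) weight 1/27
  (Y=4, X=0, Z=1) weight 1/27
  (Y=4, X=1, Z=0) weight 1/27
Group by X:
  weight(X=0) = 1/9
  weight(X=1) = 1/9
Total weight = 1/9 + 1/9 = 2/9
P(X=0 | obs) = 1/9 / 2/9 = 1/2
P(X=1 | obs) = 1/9 / 2/9 = 1/2

P(X = 1 | obs) = 1/2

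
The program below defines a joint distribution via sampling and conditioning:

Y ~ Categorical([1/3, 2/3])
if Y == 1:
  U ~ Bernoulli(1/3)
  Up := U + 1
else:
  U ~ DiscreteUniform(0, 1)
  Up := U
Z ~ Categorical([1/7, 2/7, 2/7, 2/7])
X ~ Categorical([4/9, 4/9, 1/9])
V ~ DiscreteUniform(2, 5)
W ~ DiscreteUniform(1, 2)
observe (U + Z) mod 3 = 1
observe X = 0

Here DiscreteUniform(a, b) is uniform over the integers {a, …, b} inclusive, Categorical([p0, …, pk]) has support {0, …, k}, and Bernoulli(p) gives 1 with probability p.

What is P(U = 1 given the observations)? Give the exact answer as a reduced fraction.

Enumerate traces; 48 have nonzero weight after conditioning:
  (Y=0, U=0, Z=1, X=0, V=2, W=1) weight 1/378
  (Y=0, U=0, Z=1, X=0, V=2, W=2) weight 1/378
  (Y=0, U=0, Z=1, X=0, V=3, W=1) weight 1/378
  (Y=0, U=0, Z=1, X=0, V=3, W=2) weight 1/378
  (Y=0, U=0, Z=1, X=0, V=4, W=1) weight 1/378
  (Y=0, U=0, Z=1, X=0, V=4, W=2) weight 1/378
  (Y=0, U=0, Z=1, X=0, V=5, W=1) weight 1/378
  (Y=0, U=0, Z=1, X=0, V=5, W=2) weight 1/378
  (Y=0, U=1, Z=0, X=0, V=2, W=1) weight 1/756
  … 39 more
Group by U:
  weight(U=0) = 44/567
  weight(U=1) = 2/27
Total weight = 44/567 + 2/27 = 86/567
P(U=0 | obs) = 44/567 / 86/567 = 22/43
P(U=1 | obs) = 2/27 / 86/567 = 21/43

P(U = 1 | obs) = 21/43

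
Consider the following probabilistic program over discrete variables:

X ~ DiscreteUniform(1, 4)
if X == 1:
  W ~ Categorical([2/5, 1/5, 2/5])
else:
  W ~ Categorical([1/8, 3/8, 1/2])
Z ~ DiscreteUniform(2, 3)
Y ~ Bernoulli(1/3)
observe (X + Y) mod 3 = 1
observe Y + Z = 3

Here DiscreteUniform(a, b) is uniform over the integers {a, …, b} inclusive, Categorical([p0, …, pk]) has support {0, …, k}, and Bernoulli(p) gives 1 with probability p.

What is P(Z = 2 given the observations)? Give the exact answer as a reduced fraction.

Enumerate traces; 9 have nonzero weight after conditioning:
  (X=1, W=0, Z=3, Y=0) weight 1/30
  (X=1, W=1, Z=3, Y=0) weight 1/60
  (X=1, W=2, Z=3, Y=0) weight 1/30
  (X=3, W=0, Z=2, Y=1) weight 1/192
  (X=3, W=1, Z=2, Y=1) weight 1/64
  (X=3, W=2, Z=2, Y=1) weight 1/48
  (X=4, W=0, Z=3, Y=0) weight 1/96
  (X=4, W=1, Z=3, Y=0) weight 1/32
  … 1 more
Group by Z:
  weight(Z=2) = 1/24
  weight(Z=3) = 1/6
Total weight = 1/24 + 1/6 = 5/24
P(Z=2 | obs) = 1/24 / 5/24 = 1/5
P(Z=3 | obs) = 1/6 / 5/24 = 4/5

P(Z = 2 | obs) = 1/5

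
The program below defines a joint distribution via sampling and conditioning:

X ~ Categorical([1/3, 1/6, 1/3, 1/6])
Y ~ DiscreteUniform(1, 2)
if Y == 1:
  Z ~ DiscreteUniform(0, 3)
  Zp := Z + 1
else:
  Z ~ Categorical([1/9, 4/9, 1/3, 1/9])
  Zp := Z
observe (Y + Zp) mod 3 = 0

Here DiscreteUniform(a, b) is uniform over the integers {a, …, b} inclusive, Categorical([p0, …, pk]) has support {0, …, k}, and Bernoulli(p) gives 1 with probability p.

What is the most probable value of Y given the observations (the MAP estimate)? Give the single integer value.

Enumerate traces; 8 have nonzero weight after conditioning:
  (X=0, Y=1, Z=1) weight 1/24
  (X=0, Y=2, Z=1) weight 2/27
  (X=1, Y=1, Z=1) weight 1/48
  (X=1, Y=2, Z=1) weight 1/27
  (X=2, Y=1, Z=1) weight 1/24
  (X=2, Y=2, Z=1) weight 2/27
  (X=3, Y=1, Z=1) weight 1/48
  (X=3, Y=2, Z=1) weight 1/27
Group by Y:
  weight(Y=1) = 1/8
  weight(Y=2) = 2/9
Total weight = 1/8 + 2/9 = 25/72
P(Y=1 | obs) = 1/8 / 25/72 = 9/25
P(Y=2 | obs) = 2/9 / 25/72 = 16/25
argmax = 2

argmax_v P(Y = v | obs) = 2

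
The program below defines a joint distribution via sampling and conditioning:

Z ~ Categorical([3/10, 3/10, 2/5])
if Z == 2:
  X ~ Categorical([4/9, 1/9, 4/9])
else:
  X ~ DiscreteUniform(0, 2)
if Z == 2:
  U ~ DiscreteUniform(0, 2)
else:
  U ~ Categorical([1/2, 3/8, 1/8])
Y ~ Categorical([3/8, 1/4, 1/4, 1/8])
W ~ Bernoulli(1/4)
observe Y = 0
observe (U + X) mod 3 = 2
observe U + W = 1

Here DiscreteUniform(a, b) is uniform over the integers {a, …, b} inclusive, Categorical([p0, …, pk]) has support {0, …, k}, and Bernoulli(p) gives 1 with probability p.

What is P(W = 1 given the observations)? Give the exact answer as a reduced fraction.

Enumerate traces; 6 have nonzero weight after conditioning:
  (Z=0, X=1, U=1, Y=0, W=0) weight 27/2560
  (Z=0, X=2, U=0, Y=0, W=1) weight 3/640
  (Z=1, X=1, U=1, Y=0, W=0) weight 27/2560
  (Z=1, X=2, U=0, Y=0, W=1) weight 3/640
  (Z=2, X=1, U=1, Y=0, W=0) weight 1/240
  (Z=2, X=2, U=0, Y=0, W=1) weight 1/180
Group by W:
  weight(W=0) = 97/3840
  weight(W=1) = 43/2880
Total weight = 97/3840 + 43/2880 = 463/11520
P(W=0 | obs) = 97/3840 / 463/11520 = 291/463
P(W=1 | obs) = 43/2880 / 463/11520 = 172/463

P(W = 1 | obs) = 172/463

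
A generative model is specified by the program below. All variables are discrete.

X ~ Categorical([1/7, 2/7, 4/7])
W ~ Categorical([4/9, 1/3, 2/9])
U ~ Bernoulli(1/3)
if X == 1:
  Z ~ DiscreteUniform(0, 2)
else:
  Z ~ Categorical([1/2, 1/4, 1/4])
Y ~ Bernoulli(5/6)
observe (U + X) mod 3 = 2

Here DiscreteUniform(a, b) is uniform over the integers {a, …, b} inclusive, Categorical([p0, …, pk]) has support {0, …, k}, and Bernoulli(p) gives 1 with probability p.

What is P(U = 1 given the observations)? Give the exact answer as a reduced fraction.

Enumerate traces; 36 have nonzero weight after conditioning:
  (X=1, W=0, U=1, Z=0, Y=0) weight 4/1701
  (X=1, W=0, U=1, Z=0, Y=1) weight 20/1701
  (X=1, W=0, U=1, Z=1, Y=0) weight 4/1701
  (X=1, W=0, U=1, Z=1, Y=1) weight 20/1701
  (X=1, W=0, U=1, Z=2, Y=0) weight 4/1701
  (X=1, W=0, U=1, Z=2, Y=1) weight 20/1701
  (X=1, W=1, U=1, Z=0, Y=0) weight 1/567
  (X=1, W=1, U=1, Z=0, Y=1) weight 5/567
  (X=2, W=0, U=0, Z=0, Y=0) weight 8/567
  … 27 more
Group by U:
  weight(U=0) = 8/21
  weight(U=1) = 2/21
Total weight = 8/21 + 2/21 = 10/21
P(U=0 | obs) = 8/21 / 10/21 = 4/5
P(U=1 | obs) = 2/21 / 10/21 = 1/5

P(U = 1 | obs) = 1/5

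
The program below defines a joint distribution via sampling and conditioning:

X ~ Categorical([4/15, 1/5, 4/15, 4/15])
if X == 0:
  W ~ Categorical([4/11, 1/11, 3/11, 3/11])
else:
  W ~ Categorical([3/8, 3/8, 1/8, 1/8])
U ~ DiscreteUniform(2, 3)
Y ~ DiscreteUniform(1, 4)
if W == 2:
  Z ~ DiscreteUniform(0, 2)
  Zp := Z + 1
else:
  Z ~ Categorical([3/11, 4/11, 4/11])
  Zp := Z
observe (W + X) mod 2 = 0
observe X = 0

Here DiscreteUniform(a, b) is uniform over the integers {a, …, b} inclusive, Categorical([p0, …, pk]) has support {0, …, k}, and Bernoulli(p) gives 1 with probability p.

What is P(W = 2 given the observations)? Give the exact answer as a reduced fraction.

P(W = 2 | obs) = 3/7

Enumerate traces; 48 have nonzero weight after conditioning:
  (X=0, W=0, U=2, Y=1, Z=0) weight 2/605
  (X=0, W=0, U=2, Y=1, Z=1) weight 8/1815
  (X=0, W=0, U=2, Y=1, Z=2) weight 8/1815
  (X=0, W=0, U=2, Y=2, Z=0) weight 2/605
  (X=0, W=0, U=2, Y=2, Z=1) weight 8/1815
  (X=0, W=0, U=2, Y=2, Z=2) weight 8/1815
  (X=0, W=0, U=2, Y=3, Z=0) weight 2/605
  (X=0, W=0, U=2, Y=3, Z=1) weight 8/1815
  (X=0, W=2, U=2, Y=1, Z=0) weight 1/330
  … 39 more
Group by W:
  weight(W=0) = 16/165
  weight(W=2) = 4/55
Total weight = 16/165 + 4/55 = 28/165
P(W=0 | obs) = 16/165 / 28/165 = 4/7
P(W=2 | obs) = 4/55 / 28/165 = 3/7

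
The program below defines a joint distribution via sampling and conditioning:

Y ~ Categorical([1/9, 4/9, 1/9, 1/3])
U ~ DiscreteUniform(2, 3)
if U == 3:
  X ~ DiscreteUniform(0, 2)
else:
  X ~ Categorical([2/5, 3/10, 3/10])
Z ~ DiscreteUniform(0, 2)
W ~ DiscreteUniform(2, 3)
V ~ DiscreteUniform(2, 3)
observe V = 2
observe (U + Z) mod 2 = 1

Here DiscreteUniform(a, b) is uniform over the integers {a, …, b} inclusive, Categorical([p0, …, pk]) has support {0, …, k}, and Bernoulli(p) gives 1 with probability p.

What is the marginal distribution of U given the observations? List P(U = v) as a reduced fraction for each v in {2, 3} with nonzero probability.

Enumerate traces; 72 have nonzero weight after conditioning:
  (Y=0, U=2, X=0, Z=1, W=2, V=2) weight 1/540
  (Y=0, U=2, X=0, Z=1, W=3, V=2) weight 1/540
  (Y=0, U=2, X=1, Z=1, W=2, V=2) weight 1/720
  (Y=0, U=2, X=1, Z=1, W=3, V=2) weight 1/720
  (Y=0, U=2, X=2, Z=1, W=2, V=2) weight 1/720
  (Y=0, U=2, X=2, Z=1, W=3, V=2) weight 1/720
  (Y=0, U=3, X=0, Z=0, W=2, V=2) weight 1/648
  (Y=0, U=3, X=0, Z=0, W=3, V=2) weight 1/648
  … 64 more
Group by U:
  weight(U=2) = 1/12
  weight(U=3) = 1/6
Total weight = 1/12 + 1/6 = 1/4
P(U=2 | obs) = 1/12 / 1/4 = 1/3
P(U=3 | obs) = 1/6 / 1/4 = 2/3

P(U=2) = 1/3, P(U=3) = 2/3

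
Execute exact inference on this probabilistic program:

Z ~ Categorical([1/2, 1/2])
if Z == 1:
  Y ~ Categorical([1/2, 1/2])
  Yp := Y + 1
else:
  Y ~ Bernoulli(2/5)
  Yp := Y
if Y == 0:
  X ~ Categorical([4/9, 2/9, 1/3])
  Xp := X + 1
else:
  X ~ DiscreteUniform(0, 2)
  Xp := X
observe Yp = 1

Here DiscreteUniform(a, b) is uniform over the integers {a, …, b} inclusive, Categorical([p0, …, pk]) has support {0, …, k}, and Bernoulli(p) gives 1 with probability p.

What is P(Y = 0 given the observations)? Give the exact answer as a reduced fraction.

Enumerate traces; 6 have nonzero weight after conditioning:
  (Z=0, Y=1, X=0) weight 1/15
  (Z=0, Y=1, X=1) weight 1/15
  (Z=0, Y=1, X=2) weight 1/15
  (Z=1, Y=0, X=0) weight 1/9
  (Z=1, Y=0, X=1) weight 1/18
  (Z=1, Y=0, X=2) weight 1/12
Group by Y:
  weight(Y=0) = 1/4
  weight(Y=1) = 1/5
Total weight = 1/4 + 1/5 = 9/20
P(Y=0 | obs) = 1/4 / 9/20 = 5/9
P(Y=1 | obs) = 1/5 / 9/20 = 4/9

P(Y = 0 | obs) = 5/9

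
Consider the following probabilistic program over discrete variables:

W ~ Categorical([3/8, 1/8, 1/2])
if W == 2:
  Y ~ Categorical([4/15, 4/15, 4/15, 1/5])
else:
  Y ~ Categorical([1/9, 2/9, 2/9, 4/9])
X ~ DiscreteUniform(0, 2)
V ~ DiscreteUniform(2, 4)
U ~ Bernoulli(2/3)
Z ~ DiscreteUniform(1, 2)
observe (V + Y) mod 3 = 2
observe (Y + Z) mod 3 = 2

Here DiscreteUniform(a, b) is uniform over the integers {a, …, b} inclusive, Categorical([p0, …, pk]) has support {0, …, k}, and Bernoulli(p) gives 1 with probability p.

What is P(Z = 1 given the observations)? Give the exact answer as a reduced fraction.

Enumerate traces; 54 have nonzero weight after conditioning:
  (W=0, Y=0, X=0, V=2, U=0, Z=2) weight 1/1296
  (W=0, Y=0, X=0, V=2, U=1, Z=2) weight 1/648
  (W=0, Y=0, X=1, V=2, U=0, Z=2) weight 1/1296
  (W=0, Y=0, X=1, V=2, U=1, Z=2) weight 1/648
  (W=0, Y=0, X=2, V=2, U=0, Z=2) weight 1/1296
  (W=0, Y=0, X=2, V=2, U=1, Z=2) weight 1/648
  (W=0, Y=1, X=0, V=4, U=0, Z=1) weight 1/648
  (W=0, Y=1, X=0, V=4, U=1, Z=1) weight 1/324
  … 46 more
Group by Z:
  weight(Z=1) = 11/270
  weight(Z=2) = 23/270
Total weight = 11/270 + 23/270 = 17/135
P(Z=1 | obs) = 11/270 / 17/135 = 11/34
P(Z=2 | obs) = 23/270 / 17/135 = 23/34

P(Z = 1 | obs) = 11/34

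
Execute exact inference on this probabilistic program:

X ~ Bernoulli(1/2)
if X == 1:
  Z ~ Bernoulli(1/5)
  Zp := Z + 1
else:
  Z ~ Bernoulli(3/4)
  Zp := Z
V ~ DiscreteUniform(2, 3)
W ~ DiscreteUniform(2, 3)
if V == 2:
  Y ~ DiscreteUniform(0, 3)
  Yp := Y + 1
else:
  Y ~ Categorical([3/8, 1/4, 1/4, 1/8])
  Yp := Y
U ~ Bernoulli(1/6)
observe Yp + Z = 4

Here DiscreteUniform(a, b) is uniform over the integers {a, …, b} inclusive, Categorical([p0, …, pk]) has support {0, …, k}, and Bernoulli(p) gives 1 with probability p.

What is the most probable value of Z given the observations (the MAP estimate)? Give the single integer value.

Enumerate traces; 24 have nonzero weight after conditioning:
  (X=0, Z=0, V=2, W=2, Y=3, U=0) weight 5/768
  (X=0, Z=0, V=2, W=2, Y=3, U=1) weight 1/768
  (X=0, Z=0, V=2, W=3, Y=3, U=0) weight 5/768
  (X=0, Z=0, V=2, W=3, Y=3, U=1) weight 1/768
  (X=0, Z=1, V=2, W=2, Y=2, U=0) weight 5/256
  (X=0, Z=1, V=2, W=2, Y=2, U=1) weight 1/256
  (X=0, Z=1, V=2, W=3, Y=2, U=0) weight 5/256
  (X=0, Z=1, V=2, W=3, Y=2, U=1) weight 1/256
  … 16 more
Group by Z:
  weight(Z=0) = 21/320
  weight(Z=1) = 57/640
Total weight = 21/320 + 57/640 = 99/640
P(Z=0 | obs) = 21/320 / 99/640 = 14/33
P(Z=1 | obs) = 57/640 / 99/640 = 19/33
argmax = 1

argmax_v P(Z = v | obs) = 1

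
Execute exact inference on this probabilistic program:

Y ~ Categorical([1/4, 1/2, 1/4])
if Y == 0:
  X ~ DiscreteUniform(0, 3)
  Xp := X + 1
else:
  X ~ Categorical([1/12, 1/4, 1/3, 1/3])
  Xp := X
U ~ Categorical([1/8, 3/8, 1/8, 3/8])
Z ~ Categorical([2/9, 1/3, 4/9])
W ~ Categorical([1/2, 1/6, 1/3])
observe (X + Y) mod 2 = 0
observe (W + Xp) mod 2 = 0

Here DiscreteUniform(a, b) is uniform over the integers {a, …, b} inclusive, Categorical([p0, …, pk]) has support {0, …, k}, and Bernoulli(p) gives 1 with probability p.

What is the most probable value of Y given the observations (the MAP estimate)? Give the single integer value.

argmax_v P(Y = v | obs) = 2

Enumerate traces; 96 have nonzero weight after conditioning:
  (Y=0, X=0, U=0, Z=0, W=1) weight 1/3456
  (Y=0, X=0, U=0, Z=1, W=1) weight 1/2304
  (Y=0, X=0, U=0, Z=2, W=1) weight 1/1728
  (Y=0, X=0, U=1, Z=0, W=1) weight 1/1152
  (Y=0, X=0, U=1, Z=1, W=1) weight 1/768
  (Y=0, X=0, U=1, Z=2, W=1) weight 1/576
  (Y=0, X=0, U=2, Z=0, W=1) weight 1/3456
  (Y=0, X=0, U=2, Z=1, W=1) weight 1/2304
  (Y=1, X=1, U=0, Z=0, W=1) weight 1/1728
  (Y=2, X=0, U=0, Z=0, W=0) weight 1/3456
  … 86 more
Group by Y:
  weight(Y=0) = 1/48
  weight(Y=1) = 7/144
  weight(Y=2) = 25/288
Total weight = 1/48 + 7/144 + 25/288 = 5/32
P(Y=0 | obs) = 1/48 / 5/32 = 2/15
P(Y=1 | obs) = 7/144 / 5/32 = 14/45
P(Y=2 | obs) = 25/288 / 5/32 = 5/9
argmax = 2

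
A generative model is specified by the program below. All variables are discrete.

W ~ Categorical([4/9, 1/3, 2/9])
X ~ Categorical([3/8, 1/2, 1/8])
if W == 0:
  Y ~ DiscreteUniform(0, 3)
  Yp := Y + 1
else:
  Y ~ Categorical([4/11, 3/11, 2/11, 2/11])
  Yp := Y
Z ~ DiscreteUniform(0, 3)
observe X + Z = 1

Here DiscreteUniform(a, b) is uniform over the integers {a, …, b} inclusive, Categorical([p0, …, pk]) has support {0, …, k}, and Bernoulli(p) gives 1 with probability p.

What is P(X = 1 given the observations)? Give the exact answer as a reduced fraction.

Enumerate traces; 24 have nonzero weight after conditioning:
  (W=0, X=0, Y=0, Z=1) weight 1/96
  (W=0, X=0, Y=1, Z=1) weight 1/96
  (W=0, X=0, Y=2, Z=1) weight 1/96
  (W=0, X=0, Y=3, Z=1) weight 1/96
  (W=0, X=1, Y=0, Z=0) weight 1/72
  (W=0, X=1, Y=1, Z=0) weight 1/72
  (W=0, X=1, Y=2, Z=0) weight 1/72
  (W=0, X=1, Y=3, Z=0) weight 1/72
  … 16 more
Group by X:
  weight(X=0) = 3/32
  weight(X=1) = 1/8
Total weight = 3/32 + 1/8 = 7/32
P(X=0 | obs) = 3/32 / 7/32 = 3/7
P(X=1 | obs) = 1/8 / 7/32 = 4/7

P(X = 1 | obs) = 4/7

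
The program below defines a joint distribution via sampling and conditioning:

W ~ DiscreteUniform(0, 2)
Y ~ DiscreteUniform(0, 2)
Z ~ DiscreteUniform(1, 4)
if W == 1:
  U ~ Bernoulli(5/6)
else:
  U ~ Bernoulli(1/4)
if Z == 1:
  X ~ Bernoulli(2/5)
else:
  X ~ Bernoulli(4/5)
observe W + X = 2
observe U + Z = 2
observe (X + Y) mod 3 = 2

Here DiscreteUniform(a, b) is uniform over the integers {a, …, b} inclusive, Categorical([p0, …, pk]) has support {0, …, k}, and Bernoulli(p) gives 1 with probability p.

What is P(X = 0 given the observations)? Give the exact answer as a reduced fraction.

P(X = 0 | obs) = 9/23

Enumerate traces; 4 have nonzero weight after conditioning:
  (W=1, Y=1, Z=1, U=1, X=1) weight 1/108
  (W=1, Y=1, Z=2, U=0, X=1) weight 1/270
  (W=2, Y=2, Z=1, U=1, X=0) weight 1/240
  (W=2, Y=2, Z=2, U=0, X=0) weight 1/240
Group by X:
  weight(X=0) = 1/120
  weight(X=1) = 7/540
Total weight = 1/120 + 7/540 = 23/1080
P(X=0 | obs) = 1/120 / 23/1080 = 9/23
P(X=1 | obs) = 7/540 / 23/1080 = 14/23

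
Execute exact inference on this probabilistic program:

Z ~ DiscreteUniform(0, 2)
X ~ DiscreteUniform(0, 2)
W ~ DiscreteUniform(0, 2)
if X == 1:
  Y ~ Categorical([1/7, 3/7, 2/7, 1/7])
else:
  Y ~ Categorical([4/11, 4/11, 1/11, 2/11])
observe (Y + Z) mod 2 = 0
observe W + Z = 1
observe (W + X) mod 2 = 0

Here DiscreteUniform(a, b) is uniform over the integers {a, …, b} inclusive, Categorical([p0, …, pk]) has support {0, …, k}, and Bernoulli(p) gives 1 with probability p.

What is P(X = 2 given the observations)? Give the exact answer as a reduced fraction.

Enumerate traces; 6 have nonzero weight after conditioning:
  (Z=0, X=1, W=1, Y=0) weight 1/189
  (Z=0, X=1, W=1, Y=2) weight 2/189
  (Z=1, X=0, W=0, Y=1) weight 4/297
  (Z=1, X=0, W=0, Y=3) weight 2/297
  (Z=1, X=2, W=0, Y=1) weight 4/297
  (Z=1, X=2, W=0, Y=3) weight 2/297
Group by X:
  weight(X=0) = 2/99
  weight(X=1) = 1/63
  weight(X=2) = 2/99
Total weight = 2/99 + 1/63 + 2/99 = 13/231
P(X=0 | obs) = 2/99 / 13/231 = 14/39
P(X=1 | obs) = 1/63 / 13/231 = 11/39
P(X=2 | obs) = 2/99 / 13/231 = 14/39

P(X = 2 | obs) = 14/39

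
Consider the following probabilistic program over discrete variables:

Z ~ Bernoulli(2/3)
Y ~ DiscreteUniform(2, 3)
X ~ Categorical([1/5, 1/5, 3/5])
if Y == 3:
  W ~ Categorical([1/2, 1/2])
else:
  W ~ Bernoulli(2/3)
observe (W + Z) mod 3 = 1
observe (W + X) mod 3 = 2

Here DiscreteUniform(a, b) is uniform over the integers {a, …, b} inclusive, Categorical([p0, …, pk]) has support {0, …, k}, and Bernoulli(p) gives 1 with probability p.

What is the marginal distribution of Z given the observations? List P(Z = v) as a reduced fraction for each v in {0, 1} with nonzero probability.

Enumerate traces; 4 have nonzero weight after conditioning:
  (Z=0, Y=2, X=1, W=1) weight 1/45
  (Z=0, Y=3, X=1, W=1) weight 1/60
  (Z=1, Y=2, X=2, W=0) weight 1/15
  (Z=1, Y=3, X=2, W=0) weight 1/10
Group by Z:
  weight(Z=0) = 7/180
  weight(Z=1) = 1/6
Total weight = 7/180 + 1/6 = 37/180
P(Z=0 | obs) = 7/180 / 37/180 = 7/37
P(Z=1 | obs) = 1/6 / 37/180 = 30/37

P(Z=0) = 7/37, P(Z=1) = 30/37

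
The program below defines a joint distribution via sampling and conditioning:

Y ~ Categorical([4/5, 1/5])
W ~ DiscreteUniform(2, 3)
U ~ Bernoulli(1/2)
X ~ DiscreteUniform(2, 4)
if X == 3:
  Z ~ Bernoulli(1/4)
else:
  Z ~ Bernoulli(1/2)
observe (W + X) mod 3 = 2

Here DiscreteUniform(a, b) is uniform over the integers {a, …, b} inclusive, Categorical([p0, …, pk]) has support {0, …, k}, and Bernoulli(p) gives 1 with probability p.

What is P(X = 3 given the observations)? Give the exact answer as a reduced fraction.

P(X = 3 | obs) = 1/2

Enumerate traces; 16 have nonzero weight after conditioning:
  (Y=0, W=2, U=0, X=3, Z=0) weight 1/20
  (Y=0, W=2, U=0, X=3, Z=1) weight 1/60
  (Y=0, W=2, U=1, X=3, Z=0) weight 1/20
  (Y=0, W=2, U=1, X=3, Z=1) weight 1/60
  (Y=0, W=3, U=0, X=2, Z=0) weight 1/30
  (Y=0, W=3, U=0, X=2, Z=1) weight 1/30
  (Y=0, W=3, U=1, X=2, Z=0) weight 1/30
  (Y=0, W=3, U=1, X=2, Z=1) weight 1/30
  … 8 more
Group by X:
  weight(X=2) = 1/6
  weight(X=3) = 1/6
Total weight = 1/6 + 1/6 = 1/3
P(X=2 | obs) = 1/6 / 1/3 = 1/2
P(X=3 | obs) = 1/6 / 1/3 = 1/2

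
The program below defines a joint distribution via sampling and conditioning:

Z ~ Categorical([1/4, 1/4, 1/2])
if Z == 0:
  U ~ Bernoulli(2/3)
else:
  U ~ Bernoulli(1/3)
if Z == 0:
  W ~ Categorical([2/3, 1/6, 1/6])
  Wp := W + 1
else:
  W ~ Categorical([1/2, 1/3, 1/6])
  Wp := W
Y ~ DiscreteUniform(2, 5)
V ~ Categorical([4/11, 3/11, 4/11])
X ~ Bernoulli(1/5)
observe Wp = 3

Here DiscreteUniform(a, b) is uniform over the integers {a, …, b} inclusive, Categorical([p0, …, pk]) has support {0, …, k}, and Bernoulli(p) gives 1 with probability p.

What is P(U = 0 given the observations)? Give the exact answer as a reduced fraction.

P(U = 0 | obs) = 1/3

Enumerate traces; 48 have nonzero weight after conditioning:
  (Z=0, U=0, W=2, Y=2, V=0, X=0) weight 1/990
  (Z=0, U=0, W=2, Y=2, V=0, X=1) weight 1/3960
  (Z=0, U=0, W=2, Y=2, V=1, X=0) weight 1/1320
  (Z=0, U=0, W=2, Y=2, V=1, X=1) weight 1/5280
  (Z=0, U=0, W=2, Y=2, V=2, X=0) weight 1/990
  (Z=0, U=0, W=2, Y=2, V=2, X=1) weight 1/3960
  (Z=0, U=0, W=2, Y=3, V=0, X=0) weight 1/990
  (Z=0, U=0, W=2, Y=3, V=0, X=1) weight 1/3960
  (Z=0, U=1, W=2, Y=2, V=0, X=0) weight 1/495
  … 39 more
Group by U:
  weight(U=0) = 1/72
  weight(U=1) = 1/36
Total weight = 1/72 + 1/36 = 1/24
P(U=0 | obs) = 1/72 / 1/24 = 1/3
P(U=1 | obs) = 1/36 / 1/24 = 2/3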